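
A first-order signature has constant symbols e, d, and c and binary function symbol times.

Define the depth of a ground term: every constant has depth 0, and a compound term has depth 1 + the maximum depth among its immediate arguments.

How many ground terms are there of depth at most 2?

147

Let N_k count ground terms of depth at most k. Each non-constant term of depth ≤ k is some function symbol applied to depth-≤(k−1) arguments, giving N_k = 3 + N_{k-1}^2.
N_0 = 3
N_1 = 3 + 3^2 = 12
N_2 = 3 + 12^2 = 147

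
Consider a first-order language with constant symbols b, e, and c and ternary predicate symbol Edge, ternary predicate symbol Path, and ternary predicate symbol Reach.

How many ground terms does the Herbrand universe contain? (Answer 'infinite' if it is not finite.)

3

There are no function symbols, so every ground term is one of the 3 constants.
The Herbrand universe is {b, e, c}, which is finite with 3 elements.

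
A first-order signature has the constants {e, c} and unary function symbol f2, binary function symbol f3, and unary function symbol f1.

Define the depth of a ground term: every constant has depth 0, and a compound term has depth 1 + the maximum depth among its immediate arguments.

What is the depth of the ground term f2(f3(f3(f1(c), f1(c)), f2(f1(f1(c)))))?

depth(f1(c)) = 1 + depth(c) = 1 + 0 = 1
depth(f3(f1(c), f1(c))) = 1 + max(1, 1) = 2
depth(f1(f1(c))) = 1 + depth(f1(c)) = 1 + 1 = 2
depth(f2(f1(f1(c)))) = 1 + depth(f1(f1(c))) = 1 + 2 = 3
depth(f3(f3(f1(c), f1(c)), f2(f1(f1(c))))) = 1 + max(2, 3) = 4
depth(f2(f3(f3(f1(c), f1(c)), f2(f1(f1(c)))))) = 1 + depth(f3(f3(f1(c), f1(c)), f2(f1(f1(c))))) = 1 + 4 = 5

5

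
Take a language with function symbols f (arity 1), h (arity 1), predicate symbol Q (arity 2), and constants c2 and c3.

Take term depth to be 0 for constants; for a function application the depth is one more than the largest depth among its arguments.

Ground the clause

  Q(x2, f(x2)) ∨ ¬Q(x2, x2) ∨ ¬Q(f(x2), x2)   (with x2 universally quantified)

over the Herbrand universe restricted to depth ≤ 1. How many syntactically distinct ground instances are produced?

Ground terms of depth ≤ 1:
  Count level by level. With function symbols f/1, h/1, the terms of depth ≤ k are the 2 constants together with each function applied to depth-≤(k−1) tuples, so N_k = 2 + N_{k-1} + N_{k-1}.
  N_0 = 2
  N_1 = 2 + 2 + 2 = 6
So there are 6 ground terms available for substitution.
The clause has 1 distinct variable (x2), which appears in the body. In the free term algebra distinct substitutions yield syntactically distinct ground instances.
Number of ground instances = 6.

6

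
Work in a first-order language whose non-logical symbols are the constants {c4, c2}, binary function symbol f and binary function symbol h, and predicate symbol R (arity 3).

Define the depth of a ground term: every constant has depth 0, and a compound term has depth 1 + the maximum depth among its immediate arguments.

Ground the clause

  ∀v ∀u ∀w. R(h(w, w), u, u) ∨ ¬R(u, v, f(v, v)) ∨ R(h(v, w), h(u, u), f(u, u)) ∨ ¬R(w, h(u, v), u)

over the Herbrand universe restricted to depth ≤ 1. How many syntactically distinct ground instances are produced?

Ground terms of depth ≤ 1:
  Let N_k = |{terms of depth ≤ k}|. Then N_0 = 2 and N_k = 2 + N_{k-1}^2 + N_{k-1}^2 for k ≥ 1 (one summand per function symbol, arity giving the exponent).
  N_0 = 2
  N_1 = 2 + 2^2 + 2^2 = 10
So there are 10 ground terms available for substitution.
Each of v, u, w ranges independently over the available ground terms, and distinct assignments produce distinct instances.
Number of ground instances = 10^3 = 1000.

1000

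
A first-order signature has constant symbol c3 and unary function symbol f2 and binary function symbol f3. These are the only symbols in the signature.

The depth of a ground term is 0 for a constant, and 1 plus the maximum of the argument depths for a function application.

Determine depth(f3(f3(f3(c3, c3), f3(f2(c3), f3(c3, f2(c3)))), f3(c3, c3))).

depth(f3(c3, c3)) = 1 + max(0, 0) = 1
depth(f2(c3)) = 1 + depth(c3) = 1 + 0 = 1
depth(f3(c3, f2(c3))) = 1 + max(0, 1) = 2
depth(f3(f2(c3), f3(c3, f2(c3)))) = 1 + max(1, 2) = 3
depth(f3(f3(c3, c3), f3(f2(c3), f3(c3, f2(c3))))) = 1 + max(1, 3) = 4
depth(f3(f3(f3(c3, c3), f3(f2(c3), f3(c3, f2(c3)))), f3(c3, c3))) = 1 + max(4, 1) = 5

5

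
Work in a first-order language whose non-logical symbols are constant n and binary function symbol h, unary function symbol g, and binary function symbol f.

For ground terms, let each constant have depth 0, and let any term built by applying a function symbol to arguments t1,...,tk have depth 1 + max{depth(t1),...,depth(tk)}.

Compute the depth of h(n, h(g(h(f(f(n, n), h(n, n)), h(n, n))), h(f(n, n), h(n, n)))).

depth(f(n, n)) = 1 + max(0, 0) = 1
depth(h(n, n)) = 1 + max(0, 0) = 1
depth(f(f(n, n), h(n, n))) = 1 + max(1, 1) = 2
depth(h(f(f(n, n), h(n, n)), h(n, n))) = 1 + max(2, 1) = 3
depth(g(h(f(f(n, n), h(n, n)), h(n, n)))) = 1 + depth(h(f(f(n, n), h(n, n)), h(n, n))) = 1 + 3 = 4
depth(h(f(n, n), h(n, n))) = 1 + max(1, 1) = 2
depth(h(g(h(f(f(n, n), h(n, n)), h(n, n))), h(f(n, n), h(n, n)))) = 1 + max(4, 2) = 5
depth(h(n, h(g(h(f(f(n, n), h(n, n)), h(n, n))), h(f(n, n), h(n, n))))) = 1 + max(0, 5) = 6

6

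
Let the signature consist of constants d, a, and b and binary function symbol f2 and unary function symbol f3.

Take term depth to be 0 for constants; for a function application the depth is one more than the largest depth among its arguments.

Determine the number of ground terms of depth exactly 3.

If N_k denotes the number of depth-≤k ground terms, the 3 constants give N_0 = 3, and each function symbol of arity r contributes N_{k-1}^r new terms at level k: N_k = 3 + N_{k-1}^2 + N_{k-1}.
N_0 = 3
N_1 = 3 + 3^2 + 3 = 15
N_2 = 3 + 15^2 + 15 = 243
N_3 = 3 + 243^2 + 243 = 59295
Terms of depth exactly 3: N_3 − N_2 = 59295 − 243 = 59052.

59052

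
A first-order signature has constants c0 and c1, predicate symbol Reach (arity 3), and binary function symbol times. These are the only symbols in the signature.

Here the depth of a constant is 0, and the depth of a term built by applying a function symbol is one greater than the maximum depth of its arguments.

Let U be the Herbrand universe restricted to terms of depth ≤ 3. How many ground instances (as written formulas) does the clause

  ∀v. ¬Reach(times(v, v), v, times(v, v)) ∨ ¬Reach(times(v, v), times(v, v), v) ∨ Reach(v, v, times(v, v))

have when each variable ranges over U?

1446

Ground terms of depth ≤ 3:
  Let N_k = |{terms of depth ≤ k}|. Then N_0 = 2 and N_k = 2 + N_{k-1}^2 for k ≥ 1 (one summand per function symbol, arity giving the exponent).
  N_0 = 2
  N_1 = 2 + 2^2 = 6
  N_2 = 2 + 6^2 = 38
  N_3 = 2 + 38^2 = 1446
So there are 1446 ground terms available for substitution.
The variable v ranges independently over the available ground terms, and distinct assignments produce distinct instances.
Number of ground instances = 1446.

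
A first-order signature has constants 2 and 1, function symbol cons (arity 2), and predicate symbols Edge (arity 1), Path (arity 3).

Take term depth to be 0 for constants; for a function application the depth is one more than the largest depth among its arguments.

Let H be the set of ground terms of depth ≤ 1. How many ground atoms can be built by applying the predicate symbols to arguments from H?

First count ground terms of depth ≤ 1.
Let N_k count ground terms of depth at most k. Each non-constant term of depth ≤ k is some function symbol applied to depth-≤(k−1) arguments, giving N_k = 2 + N_{k-1}^2.
N_0 = 2
N_1 = 2 + 2^2 = 6
So |H| = 6.
Ground atoms are formed by filling each argument slot of a predicate with a term from H, so an r-ary predicate gives |H|^r atoms:
  Edge: 6;  Path: 6^3 = 216
Total ground atoms: 6 + 216 = 222.

222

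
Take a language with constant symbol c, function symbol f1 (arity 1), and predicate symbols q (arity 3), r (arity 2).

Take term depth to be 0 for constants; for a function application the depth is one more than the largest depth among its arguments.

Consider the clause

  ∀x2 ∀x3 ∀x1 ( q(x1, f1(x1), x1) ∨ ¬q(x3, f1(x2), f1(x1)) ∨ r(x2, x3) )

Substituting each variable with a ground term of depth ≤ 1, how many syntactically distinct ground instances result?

Ground terms of depth ≤ 1:
  Let N_k count ground terms of depth at most k. Each non-constant term of depth ≤ k is some function symbol applied to depth-≤(k−1) arguments, giving N_k = 1 + N_{k-1}.
  N_0 = 1
  N_1 = 1 + 1 = 2
So there are 2 ground terms available for substitution.
The body mentions every one of the 3 quantified variables; since ground terms form a free algebra, no two substitutions collapse to the same formula.
Number of ground instances = 2^3 = 8.

8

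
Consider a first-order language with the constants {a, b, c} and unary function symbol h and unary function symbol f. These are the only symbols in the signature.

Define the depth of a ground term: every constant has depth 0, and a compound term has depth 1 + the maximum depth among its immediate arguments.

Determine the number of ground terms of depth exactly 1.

Let N_k count ground terms of depth at most k. Each non-constant term of depth ≤ k is some function symbol applied to depth-≤(k−1) arguments, giving N_k = 3 + N_{k-1} + N_{k-1}.
N_0 = 3
N_1 = 3 + 3 + 3 = 9
Terms of depth exactly 1: N_1 − N_0 = 9 − 3 = 6.

6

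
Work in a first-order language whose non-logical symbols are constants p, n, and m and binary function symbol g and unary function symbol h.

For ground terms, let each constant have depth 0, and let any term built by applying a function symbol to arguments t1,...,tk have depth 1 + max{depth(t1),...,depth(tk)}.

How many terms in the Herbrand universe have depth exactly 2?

228

Let N_k count ground terms of depth at most k. Each non-constant term of depth ≤ k is some function symbol applied to depth-≤(k−1) arguments, giving N_k = 3 + N_{k-1}^2 + N_{k-1}.
N_0 = 3
N_1 = 3 + 3^2 + 3 = 15
N_2 = 3 + 15^2 + 15 = 243
Terms of depth exactly 2: N_2 − N_1 = 243 − 15 = 228.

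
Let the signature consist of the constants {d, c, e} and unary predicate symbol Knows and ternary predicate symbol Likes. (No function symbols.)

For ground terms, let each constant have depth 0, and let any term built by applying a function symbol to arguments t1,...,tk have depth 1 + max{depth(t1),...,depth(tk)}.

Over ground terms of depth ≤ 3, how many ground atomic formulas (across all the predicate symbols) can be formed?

30

First count ground terms of depth ≤ 3.
With no function symbols every ground term is a constant, so there are exactly 3 ground terms at every depth bound.
N_0 = 3
N_1 = 3
N_2 = 3
N_3 = 3
Explicitly: d, c, e.
So |H| = 3.
A ground atom is a predicate applied to a tuple of terms from H, so the count is the sum over predicates of |H|^arity:
  Knows: 3;  Likes: 3^3 = 27
Total ground atoms: 3 + 27 = 30.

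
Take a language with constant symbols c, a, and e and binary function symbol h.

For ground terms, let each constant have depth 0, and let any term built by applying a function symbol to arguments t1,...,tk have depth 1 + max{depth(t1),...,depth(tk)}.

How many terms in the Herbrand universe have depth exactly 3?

Write N_k for the number of ground terms of depth ≤ k. A term of depth ≤ k is either a constant or a function symbol applied to arguments of depth ≤ k−1, so N_k = 3 + N_{k-1}^2.
N_0 = 3
N_1 = 3 + 3^2 = 12
N_2 = 3 + 12^2 = 147
N_3 = 3 + 147^2 = 21612
Terms of depth exactly 3: N_3 − N_2 = 21612 − 147 = 21465.

21465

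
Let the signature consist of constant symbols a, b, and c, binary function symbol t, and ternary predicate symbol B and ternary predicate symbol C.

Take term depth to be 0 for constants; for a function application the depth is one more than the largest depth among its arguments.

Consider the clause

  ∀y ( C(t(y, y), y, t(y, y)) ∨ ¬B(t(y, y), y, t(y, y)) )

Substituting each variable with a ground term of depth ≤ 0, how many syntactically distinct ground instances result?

Ground terms of depth ≤ 0:
  Write N_k for the number of ground terms of depth ≤ k. A term of depth ≤ k is either a constant or a function symbol applied to arguments of depth ≤ k−1, so N_k = 3 + N_{k-1}^2.
  N_0 = 3
  Explicitly: a, b, c.
So there are 3 ground terms available for substitution.
The variable y ranges independently over the available ground terms, and distinct assignments produce distinct instances.
Number of ground instances = 3.

3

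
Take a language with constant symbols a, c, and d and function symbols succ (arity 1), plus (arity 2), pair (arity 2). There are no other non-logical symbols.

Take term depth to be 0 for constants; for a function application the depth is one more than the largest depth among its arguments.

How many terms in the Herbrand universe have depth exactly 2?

If N_k denotes the number of depth-≤k ground terms, the 3 constants give N_0 = 3, and each function symbol of arity r contributes N_{k-1}^r new terms at level k: N_k = 3 + N_{k-1} + N_{k-1}^2 + N_{k-1}^2.
N_0 = 3
N_1 = 3 + 3 + 3^2 + 3^2 = 24
N_2 = 3 + 24 + 24^2 + 24^2 = 1179
Terms of depth exactly 2: N_2 − N_1 = 1179 − 24 = 1155.

1155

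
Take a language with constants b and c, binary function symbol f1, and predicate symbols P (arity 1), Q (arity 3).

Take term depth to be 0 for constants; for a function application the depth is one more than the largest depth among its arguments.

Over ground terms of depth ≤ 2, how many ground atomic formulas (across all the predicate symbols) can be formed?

54910

First count ground terms of depth ≤ 2.
Count level by level. With function symbols f1/2, the terms of depth ≤ k are the 2 constants together with each function applied to depth-≤(k−1) tuples, so N_k = 2 + N_{k-1}^2.
N_0 = 2
N_1 = 2 + 2^2 = 6
N_2 = 2 + 6^2 = 38
So |H| = 38.
Each predicate of arity r yields |H|^r ground atoms (one per choice of an r-tuple from H):
  P: 38;  Q: 38^3 = 54872
Total ground atoms: 38 + 54872 = 54910.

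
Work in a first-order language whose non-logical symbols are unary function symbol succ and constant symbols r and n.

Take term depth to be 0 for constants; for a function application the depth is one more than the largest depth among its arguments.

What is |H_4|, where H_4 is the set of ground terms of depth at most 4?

10

Write N_k for the number of ground terms of depth ≤ k. A term of depth ≤ k is either a constant or a function symbol applied to arguments of depth ≤ k−1, so N_k = 2 + N_{k-1}.
N_0 = 2
N_1 = 2 + 2 = 4
N_2 = 2 + 4 = 6
N_3 = 2 + 6 = 8
N_4 = 2 + 8 = 10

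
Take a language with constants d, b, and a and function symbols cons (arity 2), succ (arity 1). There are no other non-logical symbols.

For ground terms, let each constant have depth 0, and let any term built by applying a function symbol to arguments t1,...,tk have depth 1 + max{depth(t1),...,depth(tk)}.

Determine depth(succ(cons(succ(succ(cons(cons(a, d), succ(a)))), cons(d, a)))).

6

depth(cons(a, d)) = 1 + max(0, 0) = 1
depth(succ(a)) = 1 + depth(a) = 1 + 0 = 1
depth(cons(cons(a, d), succ(a))) = 1 + max(1, 1) = 2
depth(succ(cons(cons(a, d), succ(a)))) = 1 + depth(cons(cons(a, d), succ(a))) = 1 + 2 = 3
depth(succ(succ(cons(cons(a, d), succ(a))))) = 1 + depth(succ(cons(cons(a, d), succ(a)))) = 1 + 3 = 4
depth(cons(d, a)) = 1 + max(0, 0) = 1
depth(cons(succ(succ(cons(cons(a, d), succ(a)))), cons(d, a))) = 1 + max(4, 1) = 5
depth(succ(cons(succ(succ(cons(cons(a, d), succ(a)))), cons(d, a)))) = 1 + depth(cons(succ(succ(cons(cons(a, d), succ(a)))), cons(d, a))) = 1 + 5 = 6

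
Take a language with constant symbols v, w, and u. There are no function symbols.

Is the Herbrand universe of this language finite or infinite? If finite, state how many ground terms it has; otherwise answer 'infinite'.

There are no function symbols, so every ground term is one of the 3 constants.
The Herbrand universe is {v, w, u}, which is finite with 3 elements.

3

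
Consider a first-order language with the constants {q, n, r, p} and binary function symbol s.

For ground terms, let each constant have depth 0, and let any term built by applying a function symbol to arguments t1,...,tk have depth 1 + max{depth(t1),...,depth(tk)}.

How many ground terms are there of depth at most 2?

Let N_k count ground terms of depth at most k. Each non-constant term of depth ≤ k is some function symbol applied to depth-≤(k−1) arguments, giving N_k = 4 + N_{k-1}^2.
N_0 = 4
N_1 = 4 + 4^2 = 20
N_2 = 4 + 20^2 = 404

404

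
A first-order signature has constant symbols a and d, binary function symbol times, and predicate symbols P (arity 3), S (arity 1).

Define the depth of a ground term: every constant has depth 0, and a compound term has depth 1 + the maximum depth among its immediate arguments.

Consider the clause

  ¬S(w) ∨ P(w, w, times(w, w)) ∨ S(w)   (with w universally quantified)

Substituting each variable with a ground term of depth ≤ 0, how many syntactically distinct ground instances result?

2

Ground terms of depth ≤ 0:
  Write N_k for the number of ground terms of depth ≤ k. A term of depth ≤ k is either a constant or a function symbol applied to arguments of depth ≤ k−1, so N_k = 2 + N_{k-1}^2.
  N_0 = 2
  Explicitly: a, d.
So there are 2 ground terms available for substitution.
The body mentions the single quantified variable w; since ground terms form a free algebra, no two substitutions collapse to the same formula.
Number of ground instances = 2.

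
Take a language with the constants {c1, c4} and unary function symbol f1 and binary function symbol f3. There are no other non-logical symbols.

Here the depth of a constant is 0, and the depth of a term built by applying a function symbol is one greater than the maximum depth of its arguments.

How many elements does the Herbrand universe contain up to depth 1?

8

Count level by level. With function symbols f1/1, f3/2, the terms of depth ≤ k are the 2 constants together with each function applied to depth-≤(k−1) tuples, so N_k = 2 + N_{k-1} + N_{k-1}^2.
N_0 = 2
N_1 = 2 + 2 + 2^2 = 8
Explicitly: c1, c4, f1(c1), f1(c4), f3(c1, c1), f3(c1, c4), f3(c4, c1), f3(c4, c4).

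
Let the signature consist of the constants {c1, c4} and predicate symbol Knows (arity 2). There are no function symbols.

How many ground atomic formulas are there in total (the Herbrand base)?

4

With no function symbols, the Herbrand universe is just the 2 constants.
Ground atoms per predicate: Knows: 2^2 = 4.
Herbrand base size = 4 = 4.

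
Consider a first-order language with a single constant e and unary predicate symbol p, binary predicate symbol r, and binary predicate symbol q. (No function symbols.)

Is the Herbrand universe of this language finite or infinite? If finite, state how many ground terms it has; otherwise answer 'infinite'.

1

There are no function symbols, so the only ground term is the single constant.
The Herbrand universe is {e}, finite with 1 element.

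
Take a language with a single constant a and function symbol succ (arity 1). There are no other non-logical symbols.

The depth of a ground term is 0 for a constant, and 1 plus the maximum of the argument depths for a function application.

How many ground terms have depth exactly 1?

Let N_k = |{terms of depth ≤ k}|. Then N_0 = 1 and N_k = 1 + N_{k-1} for k ≥ 1 (one summand per function symbol, arity giving the exponent).
N_0 = 1
N_1 = 1 + 1 = 2
Terms of depth exactly 1: N_1 − N_0 = 2 − 1 = 1.

1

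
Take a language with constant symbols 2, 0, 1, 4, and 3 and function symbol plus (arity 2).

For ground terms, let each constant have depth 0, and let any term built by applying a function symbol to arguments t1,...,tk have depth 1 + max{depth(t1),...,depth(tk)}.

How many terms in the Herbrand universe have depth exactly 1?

25

Count level by level. With function symbols plus/2, the terms of depth ≤ k are the 5 constants together with each function applied to depth-≤(k−1) tuples, so N_k = 5 + N_{k-1}^2.
N_0 = 5
N_1 = 5 + 5^2 = 30
Terms of depth exactly 1: N_1 − N_0 = 30 − 5 = 25.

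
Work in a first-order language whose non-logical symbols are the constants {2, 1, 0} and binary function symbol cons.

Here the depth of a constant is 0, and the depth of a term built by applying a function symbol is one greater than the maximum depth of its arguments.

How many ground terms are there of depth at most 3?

21612

Let N_k = |{terms of depth ≤ k}|. Then N_0 = 3 and N_k = 3 + N_{k-1}^2 for k ≥ 1 (one summand per function symbol, arity giving the exponent).
N_0 = 3
N_1 = 3 + 3^2 = 12
N_2 = 3 + 12^2 = 147
N_3 = 3 + 147^2 = 21612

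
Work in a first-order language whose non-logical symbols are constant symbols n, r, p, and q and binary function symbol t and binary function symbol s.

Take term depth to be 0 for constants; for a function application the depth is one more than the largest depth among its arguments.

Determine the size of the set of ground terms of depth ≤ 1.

36

Write N_k for the number of ground terms of depth ≤ k. A term of depth ≤ k is either a constant or a function symbol applied to arguments of depth ≤ k−1, so N_k = 4 + N_{k-1}^2 + N_{k-1}^2.
N_0 = 4
N_1 = 4 + 4^2 + 4^2 = 36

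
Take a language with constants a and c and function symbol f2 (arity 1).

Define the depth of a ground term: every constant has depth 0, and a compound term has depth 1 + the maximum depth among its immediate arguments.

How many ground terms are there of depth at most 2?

6

Let N_k count ground terms of depth at most k. Each non-constant term of depth ≤ k is some function symbol applied to depth-≤(k−1) arguments, giving N_k = 2 + N_{k-1}.
N_0 = 2
N_1 = 2 + 2 = 4
N_2 = 2 + 4 = 6
Explicitly: a, c, f2(a), f2(c), f2(f2(a)), f2(f2(c)).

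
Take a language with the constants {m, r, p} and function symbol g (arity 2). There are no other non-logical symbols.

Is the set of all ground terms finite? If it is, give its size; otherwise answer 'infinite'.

infinite

The signature has at least one function symbol (g, arity 2) and at least one constant (m).
Iterating g gives infinitely many distinct ground terms: m, g(m, m), g(g(m, m), g(m, m)), ...
So the Herbrand universe is infinite.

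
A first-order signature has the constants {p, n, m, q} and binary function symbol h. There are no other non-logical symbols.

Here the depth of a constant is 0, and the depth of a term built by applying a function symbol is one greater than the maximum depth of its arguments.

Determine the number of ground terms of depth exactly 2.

384

Count level by level. With function symbols h/2, the terms of depth ≤ k are the 4 constants together with each function applied to depth-≤(k−1) tuples, so N_k = 4 + N_{k-1}^2.
N_0 = 4
N_1 = 4 + 4^2 = 20
N_2 = 4 + 20^2 = 404
Terms of depth exactly 2: N_2 − N_1 = 404 − 20 = 384.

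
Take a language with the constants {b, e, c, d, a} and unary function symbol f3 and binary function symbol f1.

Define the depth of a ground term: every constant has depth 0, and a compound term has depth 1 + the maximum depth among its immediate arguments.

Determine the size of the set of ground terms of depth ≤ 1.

35

Write N_k for the number of ground terms of depth ≤ k. A term of depth ≤ k is either a constant or a function symbol applied to arguments of depth ≤ k−1, so N_k = 5 + N_{k-1} + N_{k-1}^2.
N_0 = 5
N_1 = 5 + 5 + 5^2 = 35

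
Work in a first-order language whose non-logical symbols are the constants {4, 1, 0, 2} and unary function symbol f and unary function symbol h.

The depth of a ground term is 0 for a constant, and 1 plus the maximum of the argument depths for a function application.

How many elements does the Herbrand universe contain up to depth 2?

28

If N_k denotes the number of depth-≤k ground terms, the 4 constants give N_0 = 4, and each function symbol of arity r contributes N_{k-1}^r new terms at level k: N_k = 4 + N_{k-1} + N_{k-1}.
N_0 = 4
N_1 = 4 + 4 + 4 = 12
N_2 = 4 + 12 + 12 = 28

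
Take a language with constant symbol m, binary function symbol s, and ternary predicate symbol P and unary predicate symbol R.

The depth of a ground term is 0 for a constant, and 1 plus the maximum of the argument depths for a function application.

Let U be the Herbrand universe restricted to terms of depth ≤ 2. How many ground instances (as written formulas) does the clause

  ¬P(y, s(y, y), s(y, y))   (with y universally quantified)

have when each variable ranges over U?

Ground terms of depth ≤ 2:
  Count level by level. With function symbols s/2, the terms of depth ≤ k are the 1 constant together with each function applied to depth-≤(k−1) tuples, so N_k = 1 + N_{k-1}^2.
  N_0 = 1
  N_1 = 1 + 1^2 = 2
  N_2 = 1 + 2^2 = 5
  Explicitly: m, s(m, m), s(m, s(m, m)), s(s(m, m), m), s(s(m, m), s(m, m)).
So there are 5 ground terms available for substitution.
The body mentions the single quantified variable y; since ground terms form a free algebra, no two substitutions collapse to the same formula.
Number of ground instances = 5.

5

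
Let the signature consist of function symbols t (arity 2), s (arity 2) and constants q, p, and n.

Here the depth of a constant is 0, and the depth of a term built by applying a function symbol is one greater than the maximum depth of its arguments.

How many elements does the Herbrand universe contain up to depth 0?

Let N_k count ground terms of depth at most k. Each non-constant term of depth ≤ k is some function symbol applied to depth-≤(k−1) arguments, giving N_k = 3 + N_{k-1}^2 + N_{k-1}^2.
N_0 = 3
Explicitly: q, p, n.

3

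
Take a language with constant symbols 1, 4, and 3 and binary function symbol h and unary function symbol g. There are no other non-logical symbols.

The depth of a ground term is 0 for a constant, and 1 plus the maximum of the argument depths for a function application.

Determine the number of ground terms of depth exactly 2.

If N_k denotes the number of depth-≤k ground terms, the 3 constants give N_0 = 3, and each function symbol of arity r contributes N_{k-1}^r new terms at level k: N_k = 3 + N_{k-1}^2 + N_{k-1}.
N_0 = 3
N_1 = 3 + 3^2 + 3 = 15
N_2 = 3 + 15^2 + 15 = 243
Terms of depth exactly 2: N_2 − N_1 = 243 − 15 = 228.

228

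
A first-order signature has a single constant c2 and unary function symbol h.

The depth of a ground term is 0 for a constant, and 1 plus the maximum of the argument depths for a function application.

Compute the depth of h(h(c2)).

depth(h(c2)) = 1 + depth(c2) = 1 + 0 = 1
depth(h(h(c2))) = 1 + depth(h(c2)) = 1 + 1 = 2

2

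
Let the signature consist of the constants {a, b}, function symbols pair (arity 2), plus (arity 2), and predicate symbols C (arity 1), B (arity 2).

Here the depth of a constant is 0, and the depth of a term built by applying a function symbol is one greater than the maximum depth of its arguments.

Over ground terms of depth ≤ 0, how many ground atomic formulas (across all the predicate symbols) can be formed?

6

First count ground terms of depth ≤ 0.
Let N_k count ground terms of depth at most k. Each non-constant term of depth ≤ k is some function symbol applied to depth-≤(k−1) arguments, giving N_k = 2 + N_{k-1}^2 + N_{k-1}^2.
N_0 = 2
So |H| = 2.
Ground atoms are formed by filling each argument slot of a predicate with a term from H, so an r-ary predicate gives |H|^r atoms:
  C: 2;  B: 2^2 = 4
Total ground atoms: 2 + 4 = 6.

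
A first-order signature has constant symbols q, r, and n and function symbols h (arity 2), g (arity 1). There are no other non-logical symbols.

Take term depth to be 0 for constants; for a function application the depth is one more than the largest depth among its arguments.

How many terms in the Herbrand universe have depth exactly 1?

Write N_k for the number of ground terms of depth ≤ k. A term of depth ≤ k is either a constant or a function symbol applied to arguments of depth ≤ k−1, so N_k = 3 + N_{k-1}^2 + N_{k-1}.
N_0 = 3
N_1 = 3 + 3^2 + 3 = 15
Terms of depth exactly 1: N_1 − N_0 = 15 − 3 = 12.

12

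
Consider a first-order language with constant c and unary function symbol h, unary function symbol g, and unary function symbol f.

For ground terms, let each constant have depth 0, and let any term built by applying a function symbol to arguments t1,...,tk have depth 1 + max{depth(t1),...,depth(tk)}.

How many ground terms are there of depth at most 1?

4

Count level by level. With function symbols h/1, g/1, f/1, the terms of depth ≤ k are the 1 constant together with each function applied to depth-≤(k−1) tuples, so N_k = 1 + N_{k-1} + N_{k-1} + N_{k-1}.
N_0 = 1
N_1 = 1 + 1 + 1 + 1 = 4
Explicitly: c, h(c), g(c), f(c).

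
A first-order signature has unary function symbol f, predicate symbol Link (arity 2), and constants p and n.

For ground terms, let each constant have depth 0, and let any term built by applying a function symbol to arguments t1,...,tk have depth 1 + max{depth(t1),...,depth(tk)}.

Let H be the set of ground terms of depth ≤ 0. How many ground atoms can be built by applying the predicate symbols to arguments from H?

First count ground terms of depth ≤ 0.
If N_k denotes the number of depth-≤k ground terms, the 2 constants give N_0 = 2, and each function symbol of arity r contributes N_{k-1}^r new terms at level k: N_k = 2 + N_{k-1}.
N_0 = 2
So |H| = 2.
For each predicate symbol, the number of ground atoms is |H| raised to its arity; summing:
  Link: 2^2 = 4
Total ground atoms: 4.

4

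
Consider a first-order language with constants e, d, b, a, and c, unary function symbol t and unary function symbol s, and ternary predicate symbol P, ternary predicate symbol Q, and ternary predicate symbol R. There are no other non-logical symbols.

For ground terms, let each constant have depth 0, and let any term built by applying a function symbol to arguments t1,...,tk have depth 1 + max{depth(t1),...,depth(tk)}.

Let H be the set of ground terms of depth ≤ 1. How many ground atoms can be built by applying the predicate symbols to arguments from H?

First count ground terms of depth ≤ 1.
Count level by level. With function symbols t/1, s/1, the terms of depth ≤ k are the 5 constants together with each function applied to depth-≤(k−1) tuples, so N_k = 5 + N_{k-1} + N_{k-1}.
N_0 = 5
N_1 = 5 + 5 + 5 = 15
So |H| = 15.
For each predicate symbol, the number of ground atoms is |H| raised to its arity; summing:
  P: 15^3 = 3375;  Q: 15^3 = 3375;  R: 15^3 = 3375
Total ground atoms: 3375 + 3375 + 3375 = 10125.

10125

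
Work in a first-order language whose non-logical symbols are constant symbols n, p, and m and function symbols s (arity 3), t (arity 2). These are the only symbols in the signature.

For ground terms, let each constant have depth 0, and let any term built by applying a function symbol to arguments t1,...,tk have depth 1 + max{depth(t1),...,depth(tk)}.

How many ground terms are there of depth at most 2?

Write N_k for the number of ground terms of depth ≤ k. A term of depth ≤ k is either a constant or a function symbol applied to arguments of depth ≤ k−1, so N_k = 3 + N_{k-1}^3 + N_{k-1}^2.
N_0 = 3
N_1 = 3 + 3^3 + 3^2 = 39
N_2 = 3 + 39^3 + 39^2 = 60843

60843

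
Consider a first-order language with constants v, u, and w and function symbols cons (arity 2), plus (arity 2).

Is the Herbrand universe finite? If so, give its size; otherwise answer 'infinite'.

infinite

The signature has at least one function symbol (cons, arity 2) and at least one constant (v).
Iterating cons gives infinitely many distinct ground terms: v, cons(v, v), cons(cons(v, v), cons(v, v)), ...
So the Herbrand universe is infinite.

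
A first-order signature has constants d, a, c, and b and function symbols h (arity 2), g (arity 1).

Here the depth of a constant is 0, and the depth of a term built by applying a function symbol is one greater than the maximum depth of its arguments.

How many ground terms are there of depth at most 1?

If N_k denotes the number of depth-≤k ground terms, the 4 constants give N_0 = 4, and each function symbol of arity r contributes N_{k-1}^r new terms at level k: N_k = 4 + N_{k-1}^2 + N_{k-1}.
N_0 = 4
N_1 = 4 + 4^2 + 4 = 24

24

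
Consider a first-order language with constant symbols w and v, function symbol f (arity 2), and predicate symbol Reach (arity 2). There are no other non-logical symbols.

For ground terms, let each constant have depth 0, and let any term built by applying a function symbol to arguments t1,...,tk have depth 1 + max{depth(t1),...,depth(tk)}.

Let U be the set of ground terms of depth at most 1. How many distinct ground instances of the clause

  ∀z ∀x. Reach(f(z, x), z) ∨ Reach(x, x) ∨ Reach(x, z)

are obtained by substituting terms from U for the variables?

36

Ground terms of depth ≤ 1:
  Let N_k count ground terms of depth at most k. Each non-constant term of depth ≤ k is some function symbol applied to depth-≤(k−1) arguments, giving N_k = 2 + N_{k-1}^2.
  N_0 = 2
  N_1 = 2 + 2^2 = 6
So there are 6 ground terms available for substitution.
There are 2 variables to instantiate (z, x), each occurring in at least one literal, so different choices give different ground instances.
Number of ground instances = 6^2 = 36.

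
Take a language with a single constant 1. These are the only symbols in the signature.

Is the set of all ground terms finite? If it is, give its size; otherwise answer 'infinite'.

There are no function symbols, so the only ground term is the single constant.
The Herbrand universe is {1}, finite with 1 element.

1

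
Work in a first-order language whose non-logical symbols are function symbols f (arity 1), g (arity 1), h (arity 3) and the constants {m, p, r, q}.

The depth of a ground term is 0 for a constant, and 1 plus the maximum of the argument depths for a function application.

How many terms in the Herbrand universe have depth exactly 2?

439056

Let N_k count ground terms of depth at most k. Each non-constant term of depth ≤ k is some function symbol applied to depth-≤(k−1) arguments, giving N_k = 4 + N_{k-1} + N_{k-1} + N_{k-1}^3.
N_0 = 4
N_1 = 4 + 4 + 4 + 4^3 = 76
N_2 = 4 + 76 + 76 + 76^3 = 439132
Terms of depth exactly 2: N_2 − N_1 = 439132 − 76 = 439056.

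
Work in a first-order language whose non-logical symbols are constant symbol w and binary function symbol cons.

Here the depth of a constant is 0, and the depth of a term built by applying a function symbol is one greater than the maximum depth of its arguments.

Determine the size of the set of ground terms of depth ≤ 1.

2

Write N_k for the number of ground terms of depth ≤ k. A term of depth ≤ k is either a constant or a function symbol applied to arguments of depth ≤ k−1, so N_k = 1 + N_{k-1}^2.
N_0 = 1
N_1 = 1 + 1^2 = 2
Explicitly: w, cons(w, w).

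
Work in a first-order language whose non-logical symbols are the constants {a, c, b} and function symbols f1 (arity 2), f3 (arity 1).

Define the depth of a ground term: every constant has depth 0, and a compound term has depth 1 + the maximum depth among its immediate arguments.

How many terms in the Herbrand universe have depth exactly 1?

Write N_k for the number of ground terms of depth ≤ k. A term of depth ≤ k is either a constant or a function symbol applied to arguments of depth ≤ k−1, so N_k = 3 + N_{k-1}^2 + N_{k-1}.
N_0 = 3
N_1 = 3 + 3^2 + 3 = 15
Terms of depth exactly 1: N_1 − N_0 = 15 − 3 = 12.

12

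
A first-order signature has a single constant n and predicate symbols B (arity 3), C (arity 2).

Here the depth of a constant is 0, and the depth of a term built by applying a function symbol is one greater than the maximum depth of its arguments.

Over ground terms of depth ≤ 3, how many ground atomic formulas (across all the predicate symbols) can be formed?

2

First count ground terms of depth ≤ 3.
With no function symbols every ground term is a constant, so there is exactly 1 ground term at every depth bound.
N_0 = 1
N_1 = 1
N_2 = 1
N_3 = 1
Explicitly: n.
So |H| = 1.
Ground atoms are formed by filling each argument slot of a predicate with a term from H, so an r-ary predicate gives |H|^r atoms:
  B: 1^3 = 1;  C: 1^2 = 1
Total ground atoms: 1 + 1 = 2.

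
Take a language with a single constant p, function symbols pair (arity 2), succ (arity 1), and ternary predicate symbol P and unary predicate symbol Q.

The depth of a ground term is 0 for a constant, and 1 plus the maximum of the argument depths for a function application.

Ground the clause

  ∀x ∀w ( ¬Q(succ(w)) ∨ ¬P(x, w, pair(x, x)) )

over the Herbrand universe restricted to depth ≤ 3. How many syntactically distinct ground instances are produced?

33489

Ground terms of depth ≤ 3:
  Let N_k count ground terms of depth at most k. Each non-constant term of depth ≤ k is some function symbol applied to depth-≤(k−1) arguments, giving N_k = 1 + N_{k-1}^2 + N_{k-1}.
  N_0 = 1
  N_1 = 1 + 1^2 + 1 = 3
  N_2 = 1 + 3^2 + 3 = 13
  N_3 = 1 + 13^2 + 13 = 183
So there are 183 ground terms available for substitution.
The body mentions every one of the 2 quantified variables; since ground terms form a free algebra, no two substitutions collapse to the same formula.
Number of ground instances = 183^2 = 33489.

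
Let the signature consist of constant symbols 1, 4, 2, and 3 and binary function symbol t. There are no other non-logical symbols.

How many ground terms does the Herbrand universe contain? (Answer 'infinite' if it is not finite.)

The signature has at least one function symbol (t, arity 2) and at least one constant (1).
Iterating t gives infinitely many distinct ground terms: 1, t(1, 1), t(t(1, 1), t(1, 1)), ...
So the Herbrand universe is infinite.

infinite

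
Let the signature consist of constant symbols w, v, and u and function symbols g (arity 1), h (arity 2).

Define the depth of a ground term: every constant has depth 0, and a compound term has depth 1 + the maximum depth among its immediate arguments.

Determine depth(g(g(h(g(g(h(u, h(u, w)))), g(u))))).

depth(h(u, w)) = 1 + max(0, 0) = 1
depth(h(u, h(u, w))) = 1 + max(0, 1) = 2
depth(g(h(u, h(u, w)))) = 1 + depth(h(u, h(u, w))) = 1 + 2 = 3
depth(g(g(h(u, h(u, w))))) = 1 + depth(g(h(u, h(u, w)))) = 1 + 3 = 4
depth(g(u)) = 1 + depth(u) = 1 + 0 = 1
depth(h(g(g(h(u, h(u, w)))), g(u))) = 1 + max(4, 1) = 5
depth(g(h(g(g(h(u, h(u, w)))), g(u)))) = 1 + depth(h(g(g(h(u, h(u, w)))), g(u))) = 1 + 5 = 6
depth(g(g(h(g(g(h(u, h(u, w)))), g(u))))) = 1 + depth(g(h(g(g(h(u, h(u, w)))), g(u)))) = 1 + 6 = 7

7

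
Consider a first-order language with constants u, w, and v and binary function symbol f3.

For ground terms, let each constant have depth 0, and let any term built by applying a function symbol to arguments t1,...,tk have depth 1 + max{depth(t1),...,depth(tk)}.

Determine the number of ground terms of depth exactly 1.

Count level by level. With function symbols f3/2, the terms of depth ≤ k are the 3 constants together with each function applied to depth-≤(k−1) tuples, so N_k = 3 + N_{k-1}^2.
N_0 = 3
N_1 = 3 + 3^2 = 12
Terms of depth exactly 1: N_1 − N_0 = 12 − 3 = 9.

9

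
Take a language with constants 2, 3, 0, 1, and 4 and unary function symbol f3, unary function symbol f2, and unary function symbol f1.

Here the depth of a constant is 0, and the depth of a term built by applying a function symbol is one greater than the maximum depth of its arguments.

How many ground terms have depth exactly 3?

If N_k denotes the number of depth-≤k ground terms, the 5 constants give N_0 = 5, and each function symbol of arity r contributes N_{k-1}^r new terms at level k: N_k = 5 + N_{k-1} + N_{k-1} + N_{k-1}.
N_0 = 5
N_1 = 5 + 5 + 5 + 5 = 20
N_2 = 5 + 20 + 20 + 20 = 65
N_3 = 5 + 65 + 65 + 65 = 200
Terms of depth exactly 3: N_3 − N_2 = 200 − 65 = 135.

135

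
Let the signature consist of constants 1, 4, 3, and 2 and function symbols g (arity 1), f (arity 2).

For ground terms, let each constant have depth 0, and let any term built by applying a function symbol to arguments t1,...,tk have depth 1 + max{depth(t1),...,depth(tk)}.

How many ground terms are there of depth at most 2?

Let N_k count ground terms of depth at most k. Each non-constant term of depth ≤ k is some function symbol applied to depth-≤(k−1) arguments, giving N_k = 4 + N_{k-1} + N_{k-1}^2.
N_0 = 4
N_1 = 4 + 4 + 4^2 = 24
N_2 = 4 + 24 + 24^2 = 604

604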